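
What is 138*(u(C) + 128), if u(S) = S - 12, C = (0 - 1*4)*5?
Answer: 13248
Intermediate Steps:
C = -20 (C = (0 - 4)*5 = -4*5 = -20)
u(S) = -12 + S
138*(u(C) + 128) = 138*((-12 - 20) + 128) = 138*(-32 + 128) = 138*96 = 13248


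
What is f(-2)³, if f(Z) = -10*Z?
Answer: 8000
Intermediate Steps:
f(-2)³ = (-10*(-2))³ = 20³ = 8000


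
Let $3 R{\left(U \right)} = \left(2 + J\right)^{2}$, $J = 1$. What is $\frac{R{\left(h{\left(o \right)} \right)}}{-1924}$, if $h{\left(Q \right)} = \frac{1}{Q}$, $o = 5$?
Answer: $- \frac{3}{1924} \approx -0.0015593$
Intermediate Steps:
$R{\left(U \right)} = 3$ ($R{\left(U \right)} = \frac{\left(2 + 1\right)^{2}}{3} = \frac{3^{2}}{3} = \frac{1}{3} \cdot 9 = 3$)
$\frac{R{\left(h{\left(o \right)} \right)}}{-1924} = \frac{3}{-1924} = 3 \left(- \frac{1}{1924}\right) = - \frac{3}{1924}$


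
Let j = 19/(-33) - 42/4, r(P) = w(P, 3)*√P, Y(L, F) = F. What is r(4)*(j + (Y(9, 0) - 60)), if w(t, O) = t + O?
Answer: -32837/33 ≈ -995.06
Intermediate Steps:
w(t, O) = O + t
r(P) = √P*(3 + P) (r(P) = (3 + P)*√P = √P*(3 + P))
j = -731/66 (j = 19*(-1/33) - 42*¼ = -19/33 - 21/2 = -731/66 ≈ -11.076)
r(4)*(j + (Y(9, 0) - 60)) = (√4*(3 + 4))*(-731/66 + (0 - 60)) = (2*7)*(-731/66 - 60) = 14*(-4691/66) = -32837/33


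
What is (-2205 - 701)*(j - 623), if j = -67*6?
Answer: 2978650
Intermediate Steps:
j = -402
(-2205 - 701)*(j - 623) = (-2205 - 701)*(-402 - 623) = -2906*(-1025) = 2978650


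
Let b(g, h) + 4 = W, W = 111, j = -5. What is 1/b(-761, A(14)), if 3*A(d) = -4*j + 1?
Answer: 1/107 ≈ 0.0093458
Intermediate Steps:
A(d) = 7 (A(d) = (-4*(-5) + 1)/3 = (20 + 1)/3 = (⅓)*21 = 7)
b(g, h) = 107 (b(g, h) = -4 + 111 = 107)
1/b(-761, A(14)) = 1/107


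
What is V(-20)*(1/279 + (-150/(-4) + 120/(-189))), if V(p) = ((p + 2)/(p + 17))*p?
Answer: -960060/217 ≈ -4424.2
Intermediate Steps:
V(p) = p*(2 + p)/(17 + p) (V(p) = ((2 + p)/(17 + p))*p = p*(2 + p)/(17 + p))
V(-20)*(1/279 + (-150/(-4) + 120/(-189))) = (-20*(2 - 20)/(17 - 20))*(1/279 + (-150/(-4) + 120/(-189))) = (-20*(-18)/(-3))*(1/279 + (-150*(-1/4) + 120*(-1/189))) = (-20*(-1/3)*(-18))*(1/279 + (75/2 - 40/63)) = -120*(1/279 + 4645/126) = -120*16001/434 = -960060/217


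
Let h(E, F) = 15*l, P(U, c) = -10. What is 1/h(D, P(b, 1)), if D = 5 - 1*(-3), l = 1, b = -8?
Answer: 1/15 ≈ 0.066667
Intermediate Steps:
D = 8 (D = 5 + 3 = 8)
h(E, F) = 15 (h(E, F) = 15*1 = 15)
1/h(D, P(b, 1)) = 1/15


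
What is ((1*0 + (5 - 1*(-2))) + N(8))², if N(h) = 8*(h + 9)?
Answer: 20449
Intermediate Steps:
N(h) = 72 + 8*h (N(h) = 8*(9 + h) = 72 + 8*h)
((1*0 + (5 - 1*(-2))) + N(8))² = ((1*0 + (5 - 1*(-2))) + (72 + 8*8))² = ((0 + (5 + 2)) + (72 + 64))² = ((0 + 7) + 136)² = (7 + 136)² = 143² = 20449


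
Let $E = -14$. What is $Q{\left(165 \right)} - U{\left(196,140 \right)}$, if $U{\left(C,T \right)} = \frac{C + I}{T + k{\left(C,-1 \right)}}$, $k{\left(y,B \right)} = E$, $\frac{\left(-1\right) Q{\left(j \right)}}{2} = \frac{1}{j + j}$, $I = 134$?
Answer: $- \frac{3032}{1155} \approx -2.6251$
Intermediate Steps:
$Q{\left(j \right)} = - \frac{1}{j}$ ($Q{\left(j \right)} = - \frac{2}{j + j} = - \frac{2}{2 j} = - 2 \frac{1}{2 j} = - \frac{1}{j}$)
$k{\left(y,B \right)} = -14$
$U{\left(C,T \right)} = \frac{134 + C}{-14 + T}$ ($U{\left(C,T \right)} = \frac{C + 134}{T - 14} = \frac{134 + C}{-14 + T}$)
$Q{\left(165 \right)} - U{\left(196,140 \right)} = - \frac{1}{165} - \frac{134 + 196}{-14 + 140} = \left(-1\right) \frac{1}{165} - \frac{1}{126} \cdot 330 = - \frac{1}{165} - \frac{1}{126} \cdot 330 = - \frac{1}{165} - \frac{55}{21} = - \frac{3032}{1155}$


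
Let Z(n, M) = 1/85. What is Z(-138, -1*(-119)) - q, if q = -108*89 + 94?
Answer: 809031/85 ≈ 9518.0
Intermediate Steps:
Z(n, M) = 1/85
q = -9518 (q = -9612 + 94 = -9518)
Z(-138, -1*(-119)) - q = 1/85 - 1*(-9518) = 1/85 + 9518 = 809031/85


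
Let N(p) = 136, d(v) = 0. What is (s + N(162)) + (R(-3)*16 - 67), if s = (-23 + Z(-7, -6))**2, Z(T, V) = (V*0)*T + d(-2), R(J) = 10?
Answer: 758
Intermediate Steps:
Z(T, V) = 0 (Z(T, V) = (V*0)*T + 0 = 0*T + 0 = 0 + 0 = 0)
s = 529 (s = (-23 + 0)**2 = (-23)**2 = 529)
(s + N(162)) + (R(-3)*16 - 67) = (529 + 136) + (10*16 - 67) = 665 + (160 - 67) = 665 + 93 = 758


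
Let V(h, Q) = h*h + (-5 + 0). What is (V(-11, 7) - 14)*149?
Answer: 15198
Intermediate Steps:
V(h, Q) = -5 + h**2 (V(h, Q) = h**2 - 5 = -5 + h**2)
(V(-11, 7) - 14)*149 = ((-5 + (-11)**2) - 14)*149 = ((-5 + 121) - 14)*149 = (116 - 14)*149 = 102*149 = 15198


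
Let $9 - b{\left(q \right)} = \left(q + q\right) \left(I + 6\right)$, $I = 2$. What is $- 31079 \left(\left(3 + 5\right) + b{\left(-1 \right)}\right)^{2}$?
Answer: $-33845031$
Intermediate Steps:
$b{\left(q \right)} = 9 - 16 q$ ($b{\left(q \right)} = 9 - \left(q + q\right) \left(2 + 6\right) = 9 - 2 q 8 = 9 - 16 q$)
$- 31079 \left(\left(3 + 5\right) + b{\left(-1 \right)}\right)^{2} = - 31079 \left(\left(3 + 5\right) + \left(9 - -16\right)\right)^{2} = - 31079 \left(8 + \left(9 + 16\right)\right)^{2} = - 31079 \left(8 + 25\right)^{2} = - 31079 \cdot 33^{2} = \left(-31079\right) 1089 = -33845031$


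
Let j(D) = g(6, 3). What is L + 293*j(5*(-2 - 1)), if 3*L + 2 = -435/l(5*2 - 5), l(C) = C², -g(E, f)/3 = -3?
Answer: 39458/15 ≈ 2630.5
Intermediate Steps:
g(E, f) = 9 (g(E, f) = -3*(-3) = 9)
j(D) = 9
L = -97/15 (L = -⅔ + (-435/(5*2 - 5)²)/3 = -⅔ + (-435/(10 - 5)²)/3 = -⅔ + (-435/(5²))/3 = -⅔ + (-435/25)/3 = -⅔ + (-435*1/25)/3 = -⅔ + (⅓)*(-87/5) = -⅔ - 29/5 = -97/15 ≈ -6.4667)
L + 293*j(5*(-2 - 1)) = -97/15 + 293*9 = -97/15 + 2637 = 39458/15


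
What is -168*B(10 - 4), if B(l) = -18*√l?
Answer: 3024*√6 ≈ 7407.3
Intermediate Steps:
-168*B(10 - 4) = -(-3024)*√(10 - 4) = -(-3024)*√6 = 3024*√6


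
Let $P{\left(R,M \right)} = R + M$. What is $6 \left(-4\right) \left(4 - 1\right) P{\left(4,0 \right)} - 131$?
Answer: $-419$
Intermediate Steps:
$P{\left(R,M \right)} = M + R$
$6 \left(-4\right) \left(4 - 1\right) P{\left(4,0 \right)} - 131 = 6 \left(-4\right) \left(4 - 1\right) \left(0 + 4\right) - 131 = - 24 \left(4 - 1\right) 4 - 131 = \left(-24\right) 3 \cdot 4 - 131 = \left(-72\right) 4 - 131 = -288 - 131 = -419$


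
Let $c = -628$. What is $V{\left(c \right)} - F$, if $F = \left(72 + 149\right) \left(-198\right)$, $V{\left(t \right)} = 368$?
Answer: $44126$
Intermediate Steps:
$F = -43758$ ($F = 221 \left(-198\right) = -43758$)
$V{\left(c \right)} - F = 368 - -43758 = 368 + 43758 = 44126$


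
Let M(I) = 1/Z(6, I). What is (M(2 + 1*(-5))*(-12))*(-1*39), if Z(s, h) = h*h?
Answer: 52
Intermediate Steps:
Z(s, h) = h**2
M(I) = I**(-2) (M(I) = 1/(I**2) = I**(-2))
(M(2 + 1*(-5))*(-12))*(-1*39) = (-12/(2 + 1*(-5))**2)*(-1*39) = (-12/(2 - 5)**2)*(-39) = (-12/(-3)**2)*(-39) = ((1/9)*(-12))*(-39) = -4/3*(-39) = 52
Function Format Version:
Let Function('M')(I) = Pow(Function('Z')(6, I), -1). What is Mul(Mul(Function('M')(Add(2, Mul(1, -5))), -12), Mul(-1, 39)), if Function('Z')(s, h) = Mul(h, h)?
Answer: 52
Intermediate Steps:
Function('Z')(s, h) = Pow(h, 2)
Function('M')(I) = Pow(I, -2) (Function('M')(I) = Pow(Pow(I, 2), -1) = Pow(I, -2))
Mul(Mul(Function('M')(Add(2, Mul(1, -5))), -12), Mul(-1, 39)) = Mul(Mul(Pow(Add(2, Mul(1, -5)), -2), -12), Mul(-1, 39)) = Mul(Mul(Pow(Add(2, -5), -2), -12), -39) = Mul(Mul(Pow(-3, -2), -12), -39) = Mul(Mul(Rational(1, 9), -12), -39) = Mul(Rational(-4, 3), -39) = 52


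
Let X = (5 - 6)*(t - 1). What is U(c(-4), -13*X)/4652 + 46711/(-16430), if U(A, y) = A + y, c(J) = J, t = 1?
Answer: -54341323/19108090 ≈ -2.8439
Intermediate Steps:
X = 0 (X = (5 - 6)*(1 - 1) = -1*0 = 0)
U(c(-4), -13*X)/4652 + 46711/(-16430) = (-4 - 13*0)/4652 + 46711/(-16430) = (-4 + 0)*(1/4652) + 46711*(-1/16430) = -4*1/4652 - 46711/16430 = -1/1163 - 46711/16430 = -54341323/19108090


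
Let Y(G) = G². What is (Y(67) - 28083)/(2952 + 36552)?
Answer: -11797/19752 ≈ -0.59726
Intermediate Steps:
(Y(67) - 28083)/(2952 + 36552) = (67² - 28083)/(2952 + 36552) = (4489 - 28083)/39504 = -23594*1/39504 = -11797/19752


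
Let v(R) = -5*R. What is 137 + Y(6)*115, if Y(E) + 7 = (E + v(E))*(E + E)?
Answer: -33788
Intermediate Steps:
Y(E) = -7 - 8*E**2 (Y(E) = -7 + (E - 5*E)*(E + E) = -7 + (-4*E)*(2*E) = -7 - 8*E**2)
137 + Y(6)*115 = 137 + (-7 - 8*6**2)*115 = 137 + (-7 - 8*36)*115 = 137 + (-7 - 288)*115 = 137 - 295*115 = 137 - 33925 = -33788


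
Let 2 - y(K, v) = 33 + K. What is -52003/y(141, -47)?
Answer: 52003/172 ≈ 302.34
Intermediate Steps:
y(K, v) = -31 - K (y(K, v) = 2 - (33 + K) = 2 + (-33 - K) = -31 - K)
-52003/y(141, -47) = -52003/(-31 - 1*141) = -52003/(-31 - 141) = -52003/(-172) = -52003*(-1/172) = 52003/172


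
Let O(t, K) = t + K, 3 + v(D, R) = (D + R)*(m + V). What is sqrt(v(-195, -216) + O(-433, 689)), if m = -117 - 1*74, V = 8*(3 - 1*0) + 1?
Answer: 47*sqrt(31) ≈ 261.69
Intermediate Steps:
V = 25 (V = 8*(3 + 0) + 1 = 8*3 + 1 = 24 + 1 = 25)
m = -191 (m = -117 - 74 = -191)
v(D, R) = -3 - 166*D - 166*R (v(D, R) = -3 + (D + R)*(-191 + 25) = -3 + (D + R)*(-166) = -3 + (-166*D - 166*R) = -3 - 166*D - 166*R)
O(t, K) = K + t
sqrt(v(-195, -216) + O(-433, 689)) = sqrt((-3 - 166*(-195) - 166*(-216)) + (689 - 433)) = sqrt((-3 + 32370 + 35856) + 256) = sqrt(68223 + 256) = sqrt(68479) = 47*sqrt(31)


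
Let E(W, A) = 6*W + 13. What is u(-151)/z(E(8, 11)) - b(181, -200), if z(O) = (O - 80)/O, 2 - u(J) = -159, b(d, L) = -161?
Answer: -6762/19 ≈ -355.89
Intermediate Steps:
E(W, A) = 13 + 6*W
u(J) = 161 (u(J) = 2 - 1*(-159) = 2 + 159 = 161)
z(O) = (-80 + O)/O
u(-151)/z(E(8, 11)) - b(181, -200) = 161/(((-80 + (13 + 6*8))/(13 + 6*8))) - 1*(-161) = 161/(((-80 + (13 + 48))/(13 + 48))) + 161 = 161/(((-80 + 61)/61)) + 161 = 161/(((1/61)*(-19))) + 161 = 161/(-19/61) + 161 = 161*(-61/19) + 161 = -9821/19 + 161 = -6762/19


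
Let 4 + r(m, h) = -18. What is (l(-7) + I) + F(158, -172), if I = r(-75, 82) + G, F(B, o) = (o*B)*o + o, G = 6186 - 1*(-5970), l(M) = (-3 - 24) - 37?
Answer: 4686170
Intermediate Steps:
r(m, h) = -22 (r(m, h) = -4 - 18 = -22)
l(M) = -64 (l(M) = -27 - 37 = -64)
G = 12156 (G = 6186 + 5970 = 12156)
F(B, o) = o + B*o**2 (F(B, o) = (B*o)*o + o = B*o**2 + o = o + B*o**2)
I = 12134 (I = -22 + 12156 = 12134)
(l(-7) + I) + F(158, -172) = (-64 + 12134) - 172*(1 + 158*(-172)) = 12070 - 172*(1 - 27176) = 12070 - 172*(-27175) = 12070 + 4674100 = 4686170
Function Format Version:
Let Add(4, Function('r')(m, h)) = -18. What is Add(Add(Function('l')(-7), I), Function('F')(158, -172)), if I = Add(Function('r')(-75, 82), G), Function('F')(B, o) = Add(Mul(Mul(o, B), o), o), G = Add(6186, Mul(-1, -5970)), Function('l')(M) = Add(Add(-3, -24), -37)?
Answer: 4686170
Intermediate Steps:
Function('r')(m, h) = -22 (Function('r')(m, h) = Add(-4, -18) = -22)
Function('l')(M) = -64 (Function('l')(M) = Add(-27, -37) = -64)
G = 12156 (G = Add(6186, 5970) = 12156)
Function('F')(B, o) = Add(o, Mul(B, Pow(o, 2))) (Function('F')(B, o) = Add(Mul(Mul(B, o), o), o) = Add(Mul(B, Pow(o, 2)), o) = Add(o, Mul(B, Pow(o, 2))))
I = 12134 (I = Add(-22, 12156) = 12134)
Add(Add(Function('l')(-7), I), Function('F')(158, -172)) = Add(Add(-64, 12134), Mul(-172, Add(1, Mul(158, -172)))) = Add(12070, Mul(-172, Add(1, -27176))) = Add(12070, Mul(-172, -27175)) = Add(12070, 4674100) = 4686170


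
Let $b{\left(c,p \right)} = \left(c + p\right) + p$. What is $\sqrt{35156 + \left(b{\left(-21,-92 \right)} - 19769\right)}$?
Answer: $\sqrt{15182} \approx 123.22$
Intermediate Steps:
$b{\left(c,p \right)} = c + 2 p$
$\sqrt{35156 + \left(b{\left(-21,-92 \right)} - 19769\right)} = \sqrt{35156 + \left(\left(-21 + 2 \left(-92\right)\right) - 19769\right)} = \sqrt{35156 - 19974} = \sqrt{15182}$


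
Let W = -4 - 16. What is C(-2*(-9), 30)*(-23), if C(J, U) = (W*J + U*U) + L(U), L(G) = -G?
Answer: -11730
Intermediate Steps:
W = -20
C(J, U) = U² - U - 20*J (C(J, U) = (-20*J + U*U) - U = (-20*J + U²) - U = (U² - 20*J) - U = U² - U - 20*J)
C(-2*(-9), 30)*(-23) = (30² - 1*30 - (-40)*(-9))*(-23) = (900 - 30 - 20*18)*(-23) = (900 - 30 - 360)*(-23) = 510*(-23) = -11730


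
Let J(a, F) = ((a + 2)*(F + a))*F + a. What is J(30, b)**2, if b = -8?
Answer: 31382404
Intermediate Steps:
J(a, F) = a + F*(2 + a)*(F + a) (J(a, F) = ((2 + a)*(F + a))*F + a = F*(2 + a)*(F + a) + a = a + F*(2 + a)*(F + a))
J(30, b)**2 = (30 + 2*(-8)**2 - 8*30**2 + 30*(-8)**2 + 2*(-8)*30)**2 = (30 + 2*64 - 8*900 + 30*64 - 480)**2 = (30 + 128 - 7200 + 1920 - 480)**2 = (-5602)**2 = 31382404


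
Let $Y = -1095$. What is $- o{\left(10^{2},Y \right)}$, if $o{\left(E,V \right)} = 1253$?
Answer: $-1253$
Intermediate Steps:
$- o{\left(10^{2},Y \right)} = \left(-1\right) 1253 = -1253$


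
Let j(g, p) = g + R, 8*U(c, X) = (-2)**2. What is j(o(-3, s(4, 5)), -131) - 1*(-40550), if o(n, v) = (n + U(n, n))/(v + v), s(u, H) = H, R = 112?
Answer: 162647/4 ≈ 40662.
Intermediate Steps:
U(c, X) = 1/2 (U(c, X) = (1/8)*(-2)**2 = (1/8)*4 = 1/2)
o(n, v) = (1/2 + n)/(2*v) (o(n, v) = (n + 1/2)/(v + v) = (1/2 + n)/((2*v)) = (1/2 + n)*(1/(2*v)) = (1/2 + n)/(2*v))
j(g, p) = 112 + g (j(g, p) = g + 112 = 112 + g)
j(o(-3, s(4, 5)), -131) - 1*(-40550) = (112 + (1/4)*(1 + 2*(-3))/5) - 1*(-40550) = (112 + (1/4)*(1/5)*(1 - 6)) + 40550 = (112 + (1/4)*(1/5)*(-5)) + 40550 = (112 - 1/4) + 40550 = 447/4 + 40550 = 162647/4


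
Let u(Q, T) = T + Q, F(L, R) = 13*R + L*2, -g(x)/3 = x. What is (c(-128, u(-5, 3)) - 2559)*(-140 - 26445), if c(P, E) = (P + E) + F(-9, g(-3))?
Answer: 68855150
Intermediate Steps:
g(x) = -3*x
F(L, R) = 2*L + 13*R (F(L, R) = 13*R + 2*L = 2*L + 13*R)
u(Q, T) = Q + T
c(P, E) = 99 + E + P (c(P, E) = (P + E) + (2*(-9) + 13*(-3*(-3))) = (E + P) + (-18 + 13*9) = (E + P) + (-18 + 117) = (E + P) + 99 = 99 + E + P)
(c(-128, u(-5, 3)) - 2559)*(-140 - 26445) = ((99 + (-5 + 3) - 128) - 2559)*(-140 - 26445) = ((99 - 2 - 128) - 2559)*(-26585) = (-31 - 2559)*(-26585) = -2590*(-26585) = 68855150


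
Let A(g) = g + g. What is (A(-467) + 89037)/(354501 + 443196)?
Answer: 88103/797697 ≈ 0.11045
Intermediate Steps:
A(g) = 2*g
(A(-467) + 89037)/(354501 + 443196) = (2*(-467) + 89037)/(354501 + 443196) = (-934 + 89037)/797697 = 88103*(1/797697) = 88103/797697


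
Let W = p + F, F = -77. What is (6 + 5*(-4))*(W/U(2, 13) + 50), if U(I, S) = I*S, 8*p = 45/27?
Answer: -205499/312 ≈ -658.65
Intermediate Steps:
p = 5/24 (p = (45/27)/8 = (45*(1/27))/8 = (⅛)*(5/3) = 5/24 ≈ 0.20833)
W = -1843/24 (W = 5/24 - 77 = -1843/24 ≈ -76.792)
(6 + 5*(-4))*(W/U(2, 13) + 50) = (6 + 5*(-4))*(-1843/(24*(2*13)) + 50) = (6 - 20)*(-1843/24/26 + 50) = -14*(-1843/24*1/26 + 50) = -14*(-1843/624 + 50) = -14*29357/624 = -205499/312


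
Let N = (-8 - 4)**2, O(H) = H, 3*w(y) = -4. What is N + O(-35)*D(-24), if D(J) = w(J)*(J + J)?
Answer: -2096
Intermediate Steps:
w(y) = -4/3 (w(y) = (1/3)*(-4) = -4/3)
D(J) = -8*J/3 (D(J) = -4*(J + J)/3 = -8*J/3)
N = 144 (N = (-12)**2 = 144)
N + O(-35)*D(-24) = 144 - (-280)*(-24)/3 = 144 - 35*64 = 144 - 2240 = -2096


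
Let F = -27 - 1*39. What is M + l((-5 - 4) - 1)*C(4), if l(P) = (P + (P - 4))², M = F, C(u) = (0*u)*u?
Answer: -66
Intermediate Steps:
C(u) = 0 (C(u) = 0*u = 0)
F = -66 (F = -27 - 39 = -66)
M = -66
l(P) = (-4 + 2*P)² (l(P) = (P + (-4 + P))² = (-4 + 2*P)²)
M + l((-5 - 4) - 1)*C(4) = -66 + (4*(-2 + ((-5 - 4) - 1))²)*0 = -66 + (4*(-2 + (-9 - 1))²)*0 = -66 + (4*(-2 - 10)²)*0 = -66 + (4*(-12)²)*0 = -66 + (4*144)*0 = -66 + 576*0 = -66 + 0 = -66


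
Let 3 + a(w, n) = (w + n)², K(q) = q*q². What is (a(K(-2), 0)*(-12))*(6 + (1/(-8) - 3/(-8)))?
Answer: -4575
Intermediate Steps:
K(q) = q³
a(w, n) = -3 + (n + w)² (a(w, n) = -3 + (w + n)² = -3 + (n + w)²)
(a(K(-2), 0)*(-12))*(6 + (1/(-8) - 3/(-8))) = ((-3 + (0 + (-2)³)²)*(-12))*(6 + (1/(-8) - 3/(-8))) = ((-3 + (0 - 8)²)*(-12))*(6 + (1*(-⅛) - 3*(-⅛))) = ((-3 + (-8)²)*(-12))*(6 + (-⅛ + 3/8)) = ((-3 + 64)*(-12))*(6 + ¼) = (61*(-12))*(25/4) = -732*25/4 = -4575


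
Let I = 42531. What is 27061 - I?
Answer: -15470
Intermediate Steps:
27061 - I = 27061 - 1*42531 = 27061 - 42531 = -15470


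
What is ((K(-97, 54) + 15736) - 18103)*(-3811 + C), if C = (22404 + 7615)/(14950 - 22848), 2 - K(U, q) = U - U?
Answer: 6477798855/718 ≈ 9.0220e+6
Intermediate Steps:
K(U, q) = 2 (K(U, q) = 2 - (U - U) = 2 - 1*0 = 2 + 0 = 2)
C = -2729/718 (C = 30019/(-7898) = 30019*(-1/7898) = -2729/718 ≈ -3.8008)
((K(-97, 54) + 15736) - 18103)*(-3811 + C) = ((2 + 15736) - 18103)*(-3811 - 2729/718) = (15738 - 18103)*(-2739027/718) = -2365*(-2739027/718) = 6477798855/718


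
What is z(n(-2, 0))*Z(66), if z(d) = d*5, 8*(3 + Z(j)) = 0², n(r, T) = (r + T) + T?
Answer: 30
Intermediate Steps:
n(r, T) = r + 2*T (n(r, T) = (T + r) + T = r + 2*T)
Z(j) = -3 (Z(j) = -3 + (⅛)*0² = -3 + (⅛)*0 = -3 + 0 = -3)
z(d) = 5*d
z(n(-2, 0))*Z(66) = (5*(-2 + 2*0))*(-3) = (5*(-2 + 0))*(-3) = (5*(-2))*(-3) = -10*(-3) = 30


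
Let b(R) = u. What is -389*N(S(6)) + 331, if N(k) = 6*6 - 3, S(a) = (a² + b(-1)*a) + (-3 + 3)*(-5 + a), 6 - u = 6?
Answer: -12506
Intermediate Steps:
u = 0 (u = 6 - 1*6 = 6 - 6 = 0)
b(R) = 0
S(a) = a² (S(a) = (a² + 0*a) + (-3 + 3)*(-5 + a) = (a² + 0) + 0*(-5 + a) = a² + 0 = a²)
N(k) = 33 (N(k) = 36 - 3 = 33)
-389*N(S(6)) + 331 = -389*33 + 331 = -12837 + 331 = -12506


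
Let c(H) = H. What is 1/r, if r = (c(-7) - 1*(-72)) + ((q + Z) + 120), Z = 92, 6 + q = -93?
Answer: 1/178 ≈ 0.0056180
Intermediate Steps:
q = -99 (q = -6 - 93 = -99)
r = 178 (r = (-7 - 1*(-72)) + ((-99 + 92) + 120) = (-7 + 72) + (-7 + 120) = 65 + 113 = 178)
1/r = 1/178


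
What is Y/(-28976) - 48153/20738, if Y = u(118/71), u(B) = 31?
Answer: -697962103/300452144 ≈ -2.3230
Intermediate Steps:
Y = 31
Y/(-28976) - 48153/20738 = 31/(-28976) - 48153/20738 = 31*(-1/28976) - 48153*1/20738 = -31/28976 - 48153/20738 = -697962103/300452144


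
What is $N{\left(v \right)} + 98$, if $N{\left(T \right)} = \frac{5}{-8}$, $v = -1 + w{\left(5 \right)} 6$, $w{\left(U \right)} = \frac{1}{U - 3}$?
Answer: $\frac{779}{8} \approx 97.375$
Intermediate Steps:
$w{\left(U \right)} = \frac{1}{-3 + U}$
$v = 2$ ($v = -1 + \frac{1}{-3 + 5} \cdot 6 = -1 + \frac{1}{2} \cdot 6 = -1 + 3 = 2$)
$N{\left(T \right)} = - \frac{5}{8}$ ($N{\left(T \right)} = 5 \left(- \frac{1}{8}\right) = - \frac{5}{8}$)
$N{\left(v \right)} + 98 = - \frac{5}{8} + 98 = \frac{779}{8}$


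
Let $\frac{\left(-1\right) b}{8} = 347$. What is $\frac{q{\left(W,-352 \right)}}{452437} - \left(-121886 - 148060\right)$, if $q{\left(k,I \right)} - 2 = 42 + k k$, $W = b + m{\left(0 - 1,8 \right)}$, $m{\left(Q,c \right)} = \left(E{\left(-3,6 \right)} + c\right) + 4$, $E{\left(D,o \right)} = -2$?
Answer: $\frac{122141209202}{452437} \approx 2.6996 \cdot 10^{5}$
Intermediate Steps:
$m{\left(Q,c \right)} = 2 + c$ ($m{\left(Q,c \right)} = \left(-2 + c\right) + 4 = 2 + c$)
$b = -2776$ ($b = \left(-8\right) 347 = -2776$)
$W = -2766$ ($W = -2776 + \left(2 + 8\right) = -2776 + 10 = -2766$)
$q{\left(k,I \right)} = 44 + k^{2}$ ($q{\left(k,I \right)} = 2 + \left(42 + k k\right) = 2 + \left(42 + k^{2}\right) = 44 + k^{2}$)
$\frac{q{\left(W,-352 \right)}}{452437} - \left(-121886 - 148060\right) = \frac{44 + \left(-2766\right)^{2}}{452437} - \left(-121886 - 148060\right) = \left(44 + 7650756\right) \frac{1}{452437} - -269946 = 7650800 \cdot \frac{1}{452437} + 269946 = \frac{7650800}{452437} + 269946 = \frac{122141209202}{452437}$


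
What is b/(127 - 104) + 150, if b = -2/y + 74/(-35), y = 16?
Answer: 965373/6440 ≈ 149.90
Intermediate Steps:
b = -627/280 (b = -2/16 + 74/(-35) = -2*1/16 + 74*(-1/35) = -⅛ - 74/35 = -627/280 ≈ -2.2393)
b/(127 - 104) + 150 = -627/280/(127 - 104) + 150 = -627/280/23 + 150 = (1/23)*(-627/280) + 150 = -627/6440 + 150 = 965373/6440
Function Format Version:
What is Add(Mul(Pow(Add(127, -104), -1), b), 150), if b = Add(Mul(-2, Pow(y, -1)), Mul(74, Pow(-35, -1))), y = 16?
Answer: Rational(965373, 6440) ≈ 149.90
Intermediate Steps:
b = Rational(-627, 280) (b = Add(Mul(-2, Pow(16, -1)), Mul(74, Pow(-35, -1))) = Add(Mul(-2, Rational(1, 16)), Mul(74, Rational(-1, 35))) = Add(Rational(-1, 8), Rational(-74, 35)) = Rational(-627, 280) ≈ -2.2393)
Add(Mul(Pow(Add(127, -104), -1), b), 150) = Add(Mul(Pow(Add(127, -104), -1), Rational(-627, 280)), 150) = Add(Mul(Pow(23, -1), Rational(-627, 280)), 150) = Add(Mul(Rational(1, 23), Rational(-627, 280)), 150) = Add(Rational(-627, 6440), 150) = Rational(965373, 6440)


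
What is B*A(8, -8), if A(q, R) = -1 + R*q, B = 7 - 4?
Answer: -195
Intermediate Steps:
B = 3
B*A(8, -8) = 3*(-1 - 8*8) = 3*(-1 - 64) = 3*(-65) = -195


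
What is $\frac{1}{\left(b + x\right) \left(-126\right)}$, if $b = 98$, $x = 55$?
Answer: $- \frac{1}{19278} \approx -5.1873 \cdot 10^{-5}$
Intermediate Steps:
$\frac{1}{\left(b + x\right) \left(-126\right)} = \frac{1}{\left(98 + 55\right) \left(-126\right)} = \frac{1}{153 \left(-126\right)} = \frac{1}{-19278} = - \frac{1}{19278}$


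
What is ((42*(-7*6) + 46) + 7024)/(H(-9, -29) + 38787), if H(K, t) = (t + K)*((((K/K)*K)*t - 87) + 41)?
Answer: 5306/30617 ≈ 0.17330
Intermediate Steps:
H(K, t) = (-46 + K*t)*(K + t) (H(K, t) = (K + t)*(((1*K)*t - 87) + 41) = (K + t)*((K*t - 87) + 41) = (K + t)*((-87 + K*t) + 41) = (K + t)*(-46 + K*t) = (-46 + K*t)*(K + t))
((42*(-7*6) + 46) + 7024)/(H(-9, -29) + 38787) = ((42*(-7*6) + 46) + 7024)/((-46*(-9) - 46*(-29) - 9*(-29)**2 - 29*(-9)**2) + 38787) = ((42*(-42) + 46) + 7024)/((414 + 1334 - 9*841 - 29*81) + 38787) = ((-1764 + 46) + 7024)/((414 + 1334 - 7569 - 2349) + 38787) = (-1718 + 7024)/(-8170 + 38787) = 5306/30617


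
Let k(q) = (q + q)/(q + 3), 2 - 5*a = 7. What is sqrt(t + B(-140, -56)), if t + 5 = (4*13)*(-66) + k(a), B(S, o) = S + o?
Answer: I*sqrt(3634) ≈ 60.283*I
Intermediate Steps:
a = -1 (a = 2/5 - 1/5*7 = 2/5 - 7/5 = -1)
k(q) = 2*q/(3 + q) (k(q) = (2*q)/(3 + q) = 2*q/(3 + q))
t = -3438 (t = -5 + ((4*13)*(-66) + 2*(-1)/(3 - 1)) = -5 + (52*(-66) + 2*(-1)/2) = -5 + (-3432 + 2*(-1)*(1/2)) = -5 + (-3432 - 1) = -5 - 3433 = -3438)
sqrt(t + B(-140, -56)) = sqrt(-3438 + (-140 - 56)) = sqrt(-3438 - 196) = sqrt(-3634) = I*sqrt(3634)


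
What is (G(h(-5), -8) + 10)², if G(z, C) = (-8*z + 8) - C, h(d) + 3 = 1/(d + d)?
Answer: 64516/25 ≈ 2580.6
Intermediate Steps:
h(d) = -3 + 1/(2*d) (h(d) = -3 + 1/(d + d) = -3 + 1/(2*d))
G(z, C) = 8 - C - 8*z (G(z, C) = (8 - 8*z) - C = 8 - C - 8*z)
(G(h(-5), -8) + 10)² = ((8 - 1*(-8) - 8*(-3 + (½)/(-5))) + 10)² = ((8 + 8 - 8*(-3 + (½)*(-⅕))) + 10)² = ((8 + 8 - 8*(-3 - ⅒)) + 10)² = ((8 + 8 - 8*(-31/10)) + 10)² = ((8 + 8 + 124/5) + 10)² = (204/5 + 10)² = (254/5)² = 64516/25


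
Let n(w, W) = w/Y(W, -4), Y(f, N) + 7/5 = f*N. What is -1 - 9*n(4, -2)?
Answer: -71/11 ≈ -6.4545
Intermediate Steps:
Y(f, N) = -7/5 + N*f (Y(f, N) = -7/5 + f*N = -7/5 + N*f)
n(w, W) = w/(-7/5 - 4*W)
-1 - 9*n(4, -2) = -1 - (-45)*4/(7 + 20*(-2)) = -1 - (-45)*4/(7 - 40) = -1 - (-45)*4/(-33) = -1 - (-45)*4*(-1)/33 = -1 - 9*20/33 = -1 - 60/11 = -71/11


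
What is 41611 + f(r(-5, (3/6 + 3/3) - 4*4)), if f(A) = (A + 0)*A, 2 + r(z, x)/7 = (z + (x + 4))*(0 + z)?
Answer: 1283693/4 ≈ 3.2092e+5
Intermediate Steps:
r(z, x) = -14 + 7*z*(4 + x + z) (r(z, x) = -14 + 7*((z + (x + 4))*(0 + z)) = -14 + 7*((z + (4 + x))*z) = -14 + 7*((4 + x + z)*z) = -14 + 7*(z*(4 + x + z)) = -14 + 7*z*(4 + x + z))
f(A) = A² (f(A) = A*A = A²)
41611 + f(r(-5, (3/6 + 3/3) - 4*4)) = 41611 + (-14 + 7*(-5)² + 28*(-5) + 7*((3/6 + 3/3) - 4*4)*(-5))² = 41611 + (-14 + 7*25 - 140 + 7*((3*(⅙) + 3*(⅓)) - 16)*(-5))² = 41611 + (-14 + 175 - 140 + 7*((½ + 1) - 16)*(-5))² = 41611 + (-14 + 175 - 140 + 7*(3/2 - 16)*(-5))² = 41611 + (-14 + 175 - 140 + 7*(-29/2)*(-5))² = 41611 + (-14 + 175 - 140 + 1015/2)² = 41611 + (1057/2)² = 41611 + 1117249/4 = 1283693/4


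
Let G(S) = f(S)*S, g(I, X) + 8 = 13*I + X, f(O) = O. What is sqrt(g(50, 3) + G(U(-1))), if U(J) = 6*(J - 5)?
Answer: sqrt(1941) ≈ 44.057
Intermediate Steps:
g(I, X) = -8 + X + 13*I (g(I, X) = -8 + (13*I + X) = -8 + (X + 13*I) = -8 + X + 13*I)
U(J) = -30 + 6*J (U(J) = 6*(-5 + J) = -30 + 6*J)
G(S) = S**2 (G(S) = S*S = S**2)
sqrt(g(50, 3) + G(U(-1))) = sqrt((-8 + 3 + 13*50) + (-30 + 6*(-1))**2) = sqrt((-8 + 3 + 650) + (-30 - 6)**2) = sqrt(645 + (-36)**2) = sqrt(645 + 1296) = sqrt(1941)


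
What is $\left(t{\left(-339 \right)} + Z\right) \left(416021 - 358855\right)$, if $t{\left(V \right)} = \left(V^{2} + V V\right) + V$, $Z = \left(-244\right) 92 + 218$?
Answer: $11848968318$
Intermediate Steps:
$Z = -22230$ ($Z = -22448 + 218 = -22230$)
$t{\left(V \right)} = V + 2 V^{2}$ ($t{\left(V \right)} = \left(V^{2} + V^{2}\right) + V = 2 V^{2} + V = V + 2 V^{2}$)
$\left(t{\left(-339 \right)} + Z\right) \left(416021 - 358855\right) = \left(- 339 \left(1 + 2 \left(-339\right)\right) - 22230\right) \left(416021 - 358855\right) = \left(- 339 \left(1 - 678\right) - 22230\right) 57166 = \left(\left(-339\right) \left(-677\right) - 22230\right) 57166 = \left(229503 - 22230\right) 57166 = 207273 \cdot 57166 = 11848968318$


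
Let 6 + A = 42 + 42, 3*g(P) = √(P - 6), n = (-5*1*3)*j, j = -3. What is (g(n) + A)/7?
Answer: 78/7 + √39/21 ≈ 11.440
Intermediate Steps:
n = 45 (n = (-5*1*3)*(-3) = -5*3*(-3) = -15*(-3) = 45)
g(P) = √(-6 + P)/3 (g(P) = √(P - 6)/3 = √(-6 + P)/3)
A = 78 (A = -6 + (42 + 42) = -6 + 84 = 78)
(g(n) + A)/7 = (√(-6 + 45)/3 + 78)/7 = (√39/3 + 78)*(⅐) = (78 + √39/3)*(⅐) = 78/7 + √39/21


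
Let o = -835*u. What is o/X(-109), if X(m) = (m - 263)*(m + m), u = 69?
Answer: -19205/27032 ≈ -0.71045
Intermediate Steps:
o = -57615 (o = -835*69 = -57615)
X(m) = 2*m*(-263 + m) (X(m) = (-263 + m)*(2*m) = 2*m*(-263 + m))
o/X(-109) = -57615*(-1/(218*(-263 - 109))) = -57615/(2*(-109)*(-372)) = -57615/81096 = -57615*1/81096 = -19205/27032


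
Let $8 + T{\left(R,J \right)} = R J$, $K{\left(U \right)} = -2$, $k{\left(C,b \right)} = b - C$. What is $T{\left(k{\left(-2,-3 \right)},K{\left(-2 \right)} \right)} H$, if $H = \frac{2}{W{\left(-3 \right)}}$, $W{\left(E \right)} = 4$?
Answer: $-3$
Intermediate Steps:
$T{\left(R,J \right)} = -8 + J R$ ($T{\left(R,J \right)} = -8 + R J = -8 + J R$)
$H = \frac{1}{2}$ ($H = \frac{2}{4} = 2 \cdot \frac{1}{4} = \frac{1}{2} \approx 0.5$)
$T{\left(k{\left(-2,-3 \right)},K{\left(-2 \right)} \right)} H = \left(-8 - 2 \left(-3 - -2\right)\right) \frac{1}{2} = \left(-8 - 2 \left(-3 + 2\right)\right) \frac{1}{2} = \left(-8 - -2\right) \frac{1}{2} = \left(-8 + 2\right) \frac{1}{2} = \left(-6\right) \frac{1}{2} = -3$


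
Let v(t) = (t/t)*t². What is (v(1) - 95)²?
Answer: 8836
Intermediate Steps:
v(t) = t² (v(t) = 1*t² = t²)
(v(1) - 95)² = (1² - 95)² = (1 - 95)² = (-94)² = 8836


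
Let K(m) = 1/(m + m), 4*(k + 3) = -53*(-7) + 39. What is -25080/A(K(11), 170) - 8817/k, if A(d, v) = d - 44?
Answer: 92748162/192433 ≈ 481.98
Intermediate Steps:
k = 199/2 (k = -3 + (-53*(-7) + 39)/4 = -3 + (371 + 39)/4 = -3 + (1/4)*410 = -3 + 205/2 = 199/2 ≈ 99.500)
K(m) = 1/(2*m)
A(d, v) = -44 + d
-25080/A(K(11), 170) - 8817/k = -25080/(-44 + (1/2)/11) - 8817/199/2 = -25080/(-44 + (1/2)*(1/11)) - 8817*2/199 = -25080/(-44 + 1/22) - 17634/199 = -25080/(-967/22) - 17634/199 = -25080*(-22/967) - 17634/199 = 551760/967 - 17634/199 = 92748162/192433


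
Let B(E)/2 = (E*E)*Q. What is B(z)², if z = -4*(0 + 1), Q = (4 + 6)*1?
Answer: 102400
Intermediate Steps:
Q = 10 (Q = 10*1 = 10)
z = -4 (z = -4*1 = -4)
B(E) = 20*E² (B(E) = 2*((E*E)*10) = 2*(E²*10) = 2*(10*E²) = 20*E²)
B(z)² = (20*(-4)²)² = (20*16)² = 320² = 102400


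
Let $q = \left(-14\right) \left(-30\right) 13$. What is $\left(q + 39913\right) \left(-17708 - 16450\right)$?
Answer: $-1549850934$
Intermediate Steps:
$q = 5460$ ($q = 420 \cdot 13 = 5460$)
$\left(q + 39913\right) \left(-17708 - 16450\right) = \left(5460 + 39913\right) \left(-17708 - 16450\right) = 45373 \left(-34158\right) = -1549850934$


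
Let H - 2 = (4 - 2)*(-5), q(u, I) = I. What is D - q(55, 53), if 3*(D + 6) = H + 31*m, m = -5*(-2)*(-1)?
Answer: -165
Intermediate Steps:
H = -8 (H = 2 + (4 - 2)*(-5) = 2 + 2*(-5) = 2 - 10 = -8)
m = -10 (m = 10*(-1) = -10)
D = -112 (D = -6 + (-8 + 31*(-10))/3 = -6 + (-8 - 310)/3 = -6 + (1/3)*(-318) = -6 - 106 = -112)
D - q(55, 53) = -112 - 1*53 = -112 - 53 = -165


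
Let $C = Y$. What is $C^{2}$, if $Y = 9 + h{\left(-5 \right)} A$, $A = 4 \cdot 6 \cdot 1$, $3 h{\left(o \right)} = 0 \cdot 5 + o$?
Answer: $961$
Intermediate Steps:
$h{\left(o \right)} = \frac{o}{3}$ ($h{\left(o \right)} = \frac{0 \cdot 5 + o}{3} = \frac{0 + o}{3} = \frac{o}{3}$)
$A = 24$ ($A = 24 \cdot 1 = 24$)
$Y = -31$ ($Y = 9 + \frac{1}{3} \left(-5\right) 24 = 9 - 40 = -31$)
$C = -31$
$C^{2} = \left(-31\right)^{2} = 961$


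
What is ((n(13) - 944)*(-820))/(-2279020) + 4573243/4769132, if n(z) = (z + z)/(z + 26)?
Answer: 1010014453319/1630342081596 ≈ 0.61951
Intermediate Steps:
n(z) = 2*z/(26 + z) (n(z) = (2*z)/(26 + z) = 2*z/(26 + z))
((n(13) - 944)*(-820))/(-2279020) + 4573243/4769132 = ((2*13/(26 + 13) - 944)*(-820))/(-2279020) + 4573243/4769132 = ((2*13/39 - 944)*(-820))*(-1/2279020) + 4573243*(1/4769132) = ((2*13*(1/39) - 944)*(-820))*(-1/2279020) + 4573243/4769132 = ((2/3 - 944)*(-820))*(-1/2279020) + 4573243/4769132 = -2830/3*(-820)*(-1/2279020) + 4573243/4769132 = (2320600/3)*(-1/2279020) + 4573243/4769132 = -116030/341853 + 4573243/4769132 = 1010014453319/1630342081596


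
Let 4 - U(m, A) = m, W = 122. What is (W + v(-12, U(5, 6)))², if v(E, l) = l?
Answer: 14641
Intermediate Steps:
U(m, A) = 4 - m
(W + v(-12, U(5, 6)))² = (122 + (4 - 1*5))² = (122 + (4 - 5))² = (122 - 1)² = 121² = 14641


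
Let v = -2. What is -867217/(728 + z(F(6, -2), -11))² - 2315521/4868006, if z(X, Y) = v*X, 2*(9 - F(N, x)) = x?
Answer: -207011726071/93852159984 ≈ -2.2057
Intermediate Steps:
F(N, x) = 9 - x/2
z(X, Y) = -2*X
-867217/(728 + z(F(6, -2), -11))² - 2315521/4868006 = -867217/(728 - 2*(9 - ½*(-2)))² - 2315521/4868006 = -867217/(728 - 2*(9 + 1))² - 2315521*1/4868006 = -867217/(728 - 2*10)² - 178117/374462 = -867217/(728 - 20)² - 178117/374462 = -867217/(708²) - 178117/374462 = -867217/501264 - 178117/374462 = -207011726071/93852159984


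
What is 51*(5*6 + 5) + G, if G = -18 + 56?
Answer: 1823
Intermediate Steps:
G = 38
51*(5*6 + 5) + G = 51*(5*6 + 5) + 38 = 51*(30 + 5) + 38 = 51*35 + 38 = 1785 + 38 = 1823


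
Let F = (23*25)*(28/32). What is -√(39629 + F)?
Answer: -3*√71346/4 ≈ -200.33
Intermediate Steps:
F = 4025/8 (F = 575*(28*(1/32)) = 575*(7/8) = 4025/8 ≈ 503.13)
-√(39629 + F) = -√(39629 + 4025/8) = -√(321057/8) = -3*√71346/4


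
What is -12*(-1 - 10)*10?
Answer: 1320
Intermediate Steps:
-12*(-1 - 10)*10 = -12*(-11)*10 = 132*10 = 1320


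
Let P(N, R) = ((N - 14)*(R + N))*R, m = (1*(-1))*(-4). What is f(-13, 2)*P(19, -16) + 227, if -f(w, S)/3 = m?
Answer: 3107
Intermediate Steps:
m = 4 (m = -1*(-4) = 4)
P(N, R) = R*(-14 + N)*(N + R) (P(N, R) = ((-14 + N)*(N + R))*R = R*(-14 + N)*(N + R))
f(w, S) = -12 (f(w, S) = -3*4 = -12)
f(-13, 2)*P(19, -16) + 227 = -(-192)*(19² - 14*19 - 14*(-16) + 19*(-16)) + 227 = -(-192)*(361 - 266 + 224 - 304) + 227 = -(-192)*15 + 227 = -12*(-240) + 227 = 2880 + 227 = 3107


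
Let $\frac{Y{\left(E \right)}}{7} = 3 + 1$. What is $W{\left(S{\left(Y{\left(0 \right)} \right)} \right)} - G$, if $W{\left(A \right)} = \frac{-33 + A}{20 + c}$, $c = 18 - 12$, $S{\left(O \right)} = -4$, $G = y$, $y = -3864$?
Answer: $\frac{100427}{26} \approx 3862.6$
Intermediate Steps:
$Y{\left(E \right)} = 28$ ($Y{\left(E \right)} = 7 \left(3 + 1\right) = 7 \cdot 4 = 28$)
$G = -3864$
$c = 6$ ($c = 18 - 12 = 6$)
$W{\left(A \right)} = - \frac{33}{26} + \frac{A}{26}$ ($W{\left(A \right)} = \frac{-33 + A}{20 + 6} = \frac{-33 + A}{26} = \left(-33 + A\right) \frac{1}{26} = - \frac{33}{26} + \frac{A}{26}$)
$W{\left(S{\left(Y{\left(0 \right)} \right)} \right)} - G = \left(- \frac{33}{26} + \frac{1}{26} \left(-4\right)\right) - -3864 = \left(- \frac{33}{26} - \frac{2}{13}\right) + 3864 = - \frac{37}{26} + 3864 = \frac{100427}{26}$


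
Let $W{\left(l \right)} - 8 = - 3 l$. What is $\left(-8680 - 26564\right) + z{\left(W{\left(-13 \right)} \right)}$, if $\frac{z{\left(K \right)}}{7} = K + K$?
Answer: $-34586$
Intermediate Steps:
$W{\left(l \right)} = 8 - 3 l$
$z{\left(K \right)} = 14 K$ ($z{\left(K \right)} = 7 \left(K + K\right) = 7 \cdot 2 K = 14 K$)
$\left(-8680 - 26564\right) + z{\left(W{\left(-13 \right)} \right)} = \left(-8680 - 26564\right) + 14 \left(8 - -39\right) = -35244 + 14 \left(8 + 39\right) = -35244 + 14 \cdot 47 = -35244 + 658 = -34586$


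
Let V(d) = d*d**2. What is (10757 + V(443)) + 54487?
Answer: 87003551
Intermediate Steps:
V(d) = d**3
(10757 + V(443)) + 54487 = (10757 + 443**3) + 54487 = (10757 + 86938307) + 54487 = 86949064 + 54487 = 87003551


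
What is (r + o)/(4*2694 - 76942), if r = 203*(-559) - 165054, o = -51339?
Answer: 164935/33083 ≈ 4.9855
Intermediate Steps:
r = -278531 (r = -113477 - 165054 = -278531)
(r + o)/(4*2694 - 76942) = (-278531 - 51339)/(4*2694 - 76942) = -329870/(10776 - 76942) = -329870/(-66166) = -329870*(-1/66166) = 164935/33083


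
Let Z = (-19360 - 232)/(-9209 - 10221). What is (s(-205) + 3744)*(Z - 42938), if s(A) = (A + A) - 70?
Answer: -1361521700736/9715 ≈ -1.4015e+8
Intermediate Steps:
s(A) = -70 + 2*A (s(A) = 2*A - 70 = -70 + 2*A)
Z = 9796/9715 (Z = -19592/(-19430) = -19592*(-1/19430) = 9796/9715 ≈ 1.0083)
(s(-205) + 3744)*(Z - 42938) = ((-70 + 2*(-205)) + 3744)*(9796/9715 - 42938) = ((-70 - 410) + 3744)*(-417132874/9715) = (-480 + 3744)*(-417132874/9715) = 3264*(-417132874/9715) = -1361521700736/9715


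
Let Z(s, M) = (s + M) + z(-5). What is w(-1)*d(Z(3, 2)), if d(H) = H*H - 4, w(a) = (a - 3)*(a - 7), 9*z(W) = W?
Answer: 40832/81 ≈ 504.10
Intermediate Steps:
z(W) = W/9
w(a) = (-7 + a)*(-3 + a) (w(a) = (-3 + a)*(-7 + a) = (-7 + a)*(-3 + a))
Z(s, M) = -5/9 + M + s (Z(s, M) = (s + M) + (⅑)*(-5) = (M + s) - 5/9 = -5/9 + M + s)
d(H) = -4 + H² (d(H) = H² - 4 = -4 + H²)
w(-1)*d(Z(3, 2)) = (21 + (-1)² - 10*(-1))*(-4 + (-5/9 + 2 + 3)²) = (21 + 1 + 10)*(-4 + (40/9)²) = 32*(-4 + 1600/81) = 32*(1276/81) = 40832/81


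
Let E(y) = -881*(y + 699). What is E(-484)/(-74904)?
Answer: 189415/74904 ≈ 2.5288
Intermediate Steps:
E(y) = -615819 - 881*y (E(y) = -881*(699 + y) = -615819 - 881*y)
E(-484)/(-74904) = (-615819 - 881*(-484))/(-74904) = (-615819 + 426404)*(-1/74904) = -189415*(-1/74904) = 189415/74904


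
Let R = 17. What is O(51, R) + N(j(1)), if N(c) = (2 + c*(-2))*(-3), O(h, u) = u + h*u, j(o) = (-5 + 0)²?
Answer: 1028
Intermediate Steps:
j(o) = 25 (j(o) = (-5)² = 25)
N(c) = -6 + 6*c (N(c) = (2 - 2*c)*(-3) = -6 + 6*c)
O(51, R) + N(j(1)) = 17*(1 + 51) + (-6 + 6*25) = 17*52 + (-6 + 150) = 884 + 144 = 1028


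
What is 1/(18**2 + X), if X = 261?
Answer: 1/585 ≈ 0.0017094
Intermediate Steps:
1/(18**2 + X) = 1/(18**2 + 261) = 1/(324 + 261) = 1/585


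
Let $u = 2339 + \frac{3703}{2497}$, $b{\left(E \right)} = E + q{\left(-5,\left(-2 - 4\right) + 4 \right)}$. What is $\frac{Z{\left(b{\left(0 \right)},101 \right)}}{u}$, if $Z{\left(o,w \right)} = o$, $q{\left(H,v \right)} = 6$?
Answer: $\frac{2497}{974031} \approx 0.0025636$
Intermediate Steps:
$b{\left(E \right)} = 6 + E$ ($b{\left(E \right)} = E + 6 = 6 + E$)
$u = \frac{5844186}{2497}$ ($u = 2339 + 3703 \cdot \frac{1}{2497} = 2339 + \frac{3703}{2497} = \frac{5844186}{2497} \approx 2340.5$)
$\frac{Z{\left(b{\left(0 \right)},101 \right)}}{u} = \frac{6 + 0}{\frac{5844186}{2497}} = 6 \cdot \frac{2497}{5844186} = \frac{2497}{974031}$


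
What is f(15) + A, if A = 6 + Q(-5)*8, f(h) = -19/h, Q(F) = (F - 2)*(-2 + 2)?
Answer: 71/15 ≈ 4.7333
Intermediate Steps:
Q(F) = 0 (Q(F) = (-2 + F)*0 = 0)
A = 6 (A = 6 + 0*8 = 6 + 0 = 6)
f(15) + A = -19/15 + 6 = 71/15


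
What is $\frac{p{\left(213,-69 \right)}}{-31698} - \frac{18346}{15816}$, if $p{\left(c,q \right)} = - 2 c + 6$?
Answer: $- \frac{15969133}{13925988} \approx -1.1467$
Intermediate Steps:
$p{\left(c,q \right)} = 6 - 2 c$
$\frac{p{\left(213,-69 \right)}}{-31698} - \frac{18346}{15816} = \frac{6 - 426}{-31698} - \frac{18346}{15816} = \left(6 - 426\right) \left(- \frac{1}{31698}\right) - \frac{9173}{7908} = \left(-420\right) \left(- \frac{1}{31698}\right) - \frac{9173}{7908} = \frac{70}{5283} - \frac{9173}{7908} = - \frac{15969133}{13925988}$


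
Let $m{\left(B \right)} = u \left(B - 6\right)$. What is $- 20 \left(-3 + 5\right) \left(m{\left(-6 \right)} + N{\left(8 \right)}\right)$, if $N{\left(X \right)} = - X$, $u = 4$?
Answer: $2240$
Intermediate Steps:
$m{\left(B \right)} = -24 + 4 B$ ($m{\left(B \right)} = 4 \left(B - 6\right) = 4 \left(-6 + B\right) = -24 + 4 B$)
$- 20 \left(-3 + 5\right) \left(m{\left(-6 \right)} + N{\left(8 \right)}\right) = - 20 \left(-3 + 5\right) \left(\left(-24 + 4 \left(-6\right)\right) - 8\right) = - 20 \cdot 2 \left(\left(-24 - 24\right) - 8\right) = - 20 \cdot 2 \left(-48 - 8\right) = - 20 \cdot 2 \left(-56\right) = \left(-20\right) \left(-112\right) = 2240$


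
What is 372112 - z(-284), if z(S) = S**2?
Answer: 291456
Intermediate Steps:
372112 - z(-284) = 372112 - 1*(-284)**2 = 372112 - 1*80656 = 372112 - 80656 = 291456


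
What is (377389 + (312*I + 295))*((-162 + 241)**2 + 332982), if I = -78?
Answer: 119863768604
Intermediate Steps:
(377389 + (312*I + 295))*((-162 + 241)**2 + 332982) = (377389 + (312*(-78) + 295))*((-162 + 241)**2 + 332982) = (377389 + (-24336 + 295))*(79**2 + 332982) = (377389 - 24041)*(6241 + 332982) = 353348*339223 = 119863768604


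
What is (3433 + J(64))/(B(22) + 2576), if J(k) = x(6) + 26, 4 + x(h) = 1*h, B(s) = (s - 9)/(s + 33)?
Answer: 190355/141693 ≈ 1.3434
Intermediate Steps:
B(s) = (-9 + s)/(33 + s)
x(h) = -4 + h (x(h) = -4 + 1*h = -4 + h)
J(k) = 28 (J(k) = (-4 + 6) + 26 = 2 + 26 = 28)
(3433 + J(64))/(B(22) + 2576) = (3433 + 28)/((-9 + 22)/(33 + 22) + 2576) = 3461/(13/55 + 2576) = 3461/(141693/55) = 3461*(55/141693) = 190355/141693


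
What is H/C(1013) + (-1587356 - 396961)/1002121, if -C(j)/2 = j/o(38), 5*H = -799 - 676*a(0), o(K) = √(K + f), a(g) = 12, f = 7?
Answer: -1984317/1002121 + 26733*√5/10130 ≈ 3.9209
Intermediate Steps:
o(K) = √(7 + K) (o(K) = √(K + 7) = √(7 + K))
H = -8911/5 (H = (-799 - 676*12)/5 = (-799 - 8112)/5 = (⅕)*(-8911) = -8911/5 ≈ -1782.2)
C(j) = -2*j*√5/15 (C(j) = -2*j/(√(7 + 38)) = -2*j/(√45) = -2*j/(3*√5) = -2*j*√5/15)
H/C(1013) + (-1587356 - 396961)/1002121 = -8911*(-3*√5/2026)/5 + (-1587356 - 396961)/1002121 = -8911*(-3*√5/2026)/5 - 1984317*1/1002121 = -(-26733)*√5/10130 - 1984317/1002121 = 26733*√5/10130 - 1984317/1002121 = -1984317/1002121 + 26733*√5/10130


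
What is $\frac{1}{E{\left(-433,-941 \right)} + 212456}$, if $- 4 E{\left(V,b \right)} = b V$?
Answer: $\frac{4}{442371} \approx 9.0422 \cdot 10^{-6}$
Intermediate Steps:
$E{\left(V,b \right)} = - \frac{V b}{4}$ ($E{\left(V,b \right)} = - \frac{b V}{4} = - \frac{V b}{4}$)
$\frac{1}{E{\left(-433,-941 \right)} + 212456} = \frac{1}{\left(- \frac{1}{4}\right) \left(-433\right) \left(-941\right) + 212456} = \frac{1}{- \frac{407453}{4} + 212456} = \frac{1}{\frac{442371}{4}} = \frac{4}{442371}$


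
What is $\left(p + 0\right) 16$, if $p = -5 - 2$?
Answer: $-112$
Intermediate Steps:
$p = -7$ ($p = -5 - 2 = -7$)
$\left(p + 0\right) 16 = \left(-7 + 0\right) 16 = \left(-7\right) 16 = -112$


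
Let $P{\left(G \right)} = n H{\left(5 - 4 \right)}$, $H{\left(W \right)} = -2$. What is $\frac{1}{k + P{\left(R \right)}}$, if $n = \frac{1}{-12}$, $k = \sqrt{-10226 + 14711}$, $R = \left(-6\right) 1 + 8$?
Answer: $- \frac{6}{161459} + \frac{36 \sqrt{4485}}{161459} \approx 0.014895$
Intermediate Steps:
$R = 2$ ($R = -6 + 8 = 2$)
$k = \sqrt{4485} \approx 66.97$
$n = - \frac{1}{12} \approx -0.083333$
$P{\left(G \right)} = \frac{1}{6}$ ($P{\left(G \right)} = \left(- \frac{1}{12}\right) \left(-2\right) = \frac{1}{6}$)
$\frac{1}{k + P{\left(R \right)}} = \frac{1}{\sqrt{4485} + \frac{1}{6}} = \frac{1}{\frac{1}{6} + \sqrt{4485}}$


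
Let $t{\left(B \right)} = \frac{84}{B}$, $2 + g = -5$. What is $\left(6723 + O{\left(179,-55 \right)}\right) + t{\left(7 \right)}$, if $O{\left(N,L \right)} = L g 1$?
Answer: $7120$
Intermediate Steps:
$g = -7$ ($g = -2 - 5 = -7$)
$O{\left(N,L \right)} = - 7 L$ ($O{\left(N,L \right)} = L \left(-7\right) 1 = - 7 L 1 = - 7 L$)
$\left(6723 + O{\left(179,-55 \right)}\right) + t{\left(7 \right)} = \left(6723 - -385\right) + \frac{84}{7} = \left(6723 + 385\right) + 84 \cdot \frac{1}{7} = 7108 + 12 = 7120$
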